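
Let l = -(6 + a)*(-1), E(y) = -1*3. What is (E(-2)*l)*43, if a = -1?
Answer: -645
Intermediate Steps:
E(y) = -3
l = 5 (l = -(6 - 1)*(-1) = -1*5*(-1) = -5*(-1) = 5)
(E(-2)*l)*43 = -3*5*43 = -15*43 = -645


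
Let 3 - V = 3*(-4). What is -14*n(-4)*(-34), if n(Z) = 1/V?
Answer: 476/15 ≈ 31.733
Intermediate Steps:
V = 15 (V = 3 - 3*(-4) = 3 - 1*(-12) = 3 + 12 = 15)
n(Z) = 1/15
-14*n(-4)*(-34) = -14*1/15*(-34) = -14/15*(-34) = 476/15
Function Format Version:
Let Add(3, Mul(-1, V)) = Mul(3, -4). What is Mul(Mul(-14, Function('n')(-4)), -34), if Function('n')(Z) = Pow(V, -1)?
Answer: Rational(476, 15) ≈ 31.733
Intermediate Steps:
V = 15 (V = Add(3, Mul(-1, Mul(3, -4))) = Add(3, Mul(-1, -12)) = Add(3, 12) = 15)
Function('n')(Z) = Rational(1, 15) (Function('n')(Z) = Pow(15, -1) = Rational(1, 15))
Mul(Mul(-14, Function('n')(-4)), -34) = Mul(Mul(-14, Rational(1, 15)), -34) = Mul(Rational(-14, 15), -34) = Rational(476, 15)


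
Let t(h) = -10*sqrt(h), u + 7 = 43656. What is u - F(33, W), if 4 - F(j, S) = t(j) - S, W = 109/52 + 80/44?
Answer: 24962701/572 - 10*sqrt(33) ≈ 43584.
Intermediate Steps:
u = 43649 (u = -7 + 43656 = 43649)
W = 2239/572 (W = 109*(1/52) + 80*(1/44) = 109/52 + 20/11 = 2239/572 ≈ 3.9143)
F(j, S) = 4 + S + 10*sqrt(j) (F(j, S) = 4 - (-10*sqrt(j) - S) = 4 - (-S - 10*sqrt(j)) = 4 + (S + 10*sqrt(j)) = 4 + S + 10*sqrt(j))
u - F(33, W) = 43649 - (4 + 2239/572 + 10*sqrt(33)) = 43649 - (4527/572 + 10*sqrt(33)) = 43649 + (-4527/572 - 10*sqrt(33)) = 24962701/572 - 10*sqrt(33)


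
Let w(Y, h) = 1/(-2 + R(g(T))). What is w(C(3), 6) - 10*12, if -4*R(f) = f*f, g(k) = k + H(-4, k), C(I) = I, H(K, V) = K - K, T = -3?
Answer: -2044/17 ≈ -120.24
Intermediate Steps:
H(K, V) = 0
g(k) = k (g(k) = k + 0 = k)
R(f) = -f²/4 (R(f) = -f*f/4 = -f²/4)
w(Y, h) = -4/17 (w(Y, h) = 1/(-2 - ¼*(-3)²) = 1/(-2 - ¼*9) = 1/(-2 - 9/4) = 1/(-17/4) = -4/17)
w(C(3), 6) - 10*12 = -4/17 - 10*12 = -4/17 - 120 = -2044/17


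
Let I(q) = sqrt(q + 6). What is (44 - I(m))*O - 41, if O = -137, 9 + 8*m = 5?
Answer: -6069 + 137*sqrt(22)/2 ≈ -5747.7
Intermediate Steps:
m = -1/2 (m = -9/8 + (1/8)*5 = -9/8 + 5/8 = -1/2 ≈ -0.50000)
I(q) = sqrt(6 + q)
(44 - I(m))*O - 41 = (44 - sqrt(6 - 1/2))*(-137) - 41 = (44 - sqrt(11/2))*(-137) - 41 = (44 - sqrt(22)/2)*(-137) - 41 = (-6028 + 137*sqrt(22)/2) - 41 = -6069 + 137*sqrt(22)/2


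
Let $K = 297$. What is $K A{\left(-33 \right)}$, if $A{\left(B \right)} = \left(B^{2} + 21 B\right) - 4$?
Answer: $116424$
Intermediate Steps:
$A{\left(B \right)} = -4 + B^{2} + 21 B$
$K A{\left(-33 \right)} = 297 \left(-4 + \left(-33\right)^{2} + 21 \left(-33\right)\right) = 297 \left(-4 + 1089 - 693\right) = 297 \cdot 392 = 116424$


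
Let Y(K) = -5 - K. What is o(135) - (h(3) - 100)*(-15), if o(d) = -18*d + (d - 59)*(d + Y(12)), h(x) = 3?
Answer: 5083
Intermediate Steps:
o(d) = -18*d + (-59 + d)*(-17 + d) (o(d) = -18*d + (d - 59)*(d + (-5 - 1*12)) = -18*d + (-59 + d)*(d + (-5 - 12)) = -18*d + (-59 + d)*(d - 17) = -18*d + (-59 + d)*(-17 + d))
o(135) - (h(3) - 100)*(-15) = (1003 + 135² - 94*135) - (3 - 100)*(-15) = (1003 + 18225 - 12690) - (-97)*(-15) = 6538 - 1*1455 = 6538 - 1455 = 5083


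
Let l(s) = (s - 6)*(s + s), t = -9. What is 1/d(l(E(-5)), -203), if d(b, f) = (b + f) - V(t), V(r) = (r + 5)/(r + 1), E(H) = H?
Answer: -2/187 ≈ -0.010695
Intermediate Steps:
l(s) = 2*s*(-6 + s) (l(s) = (-6 + s)*(2*s) = 2*s*(-6 + s))
V(r) = (5 + r)/(1 + r)
d(b, f) = -½ + b + f (d(b, f) = (b + f) - (5 - 9)/(1 - 9) = (b + f) - (-4)/(-8) = (b + f) - (-1)*(-4)/8 = (b + f) - 1*½ = (b + f) - ½ = -½ + b + f)
1/d(l(E(-5)), -203) = 1/(-½ + 2*(-5)*(-6 - 5) - 203) = 1/(-½ + 2*(-5)*(-11) - 203) = 1/(-½ + 110 - 203) = 1/(-187/2) = -2/187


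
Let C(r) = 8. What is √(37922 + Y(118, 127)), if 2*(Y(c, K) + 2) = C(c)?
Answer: 2*√9481 ≈ 194.74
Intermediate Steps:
Y(c, K) = 2 (Y(c, K) = -2 + (½)*8 = -2 + 4 = 2)
√(37922 + Y(118, 127)) = √(37922 + 2) = √37924 = 2*√9481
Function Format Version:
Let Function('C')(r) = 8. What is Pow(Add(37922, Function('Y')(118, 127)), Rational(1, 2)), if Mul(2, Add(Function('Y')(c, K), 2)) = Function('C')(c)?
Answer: Mul(2, Pow(9481, Rational(1, 2))) ≈ 194.74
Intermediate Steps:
Function('Y')(c, K) = 2 (Function('Y')(c, K) = Add(-2, Mul(Rational(1, 2), 8)) = Add(-2, 4) = 2)
Pow(Add(37922, Function('Y')(118, 127)), Rational(1, 2)) = Pow(Add(37922, 2), Rational(1, 2)) = Pow(37924, Rational(1, 2)) = Mul(2, Pow(9481, Rational(1, 2)))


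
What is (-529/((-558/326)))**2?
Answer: 7435095529/77841 ≈ 95517.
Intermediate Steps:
(-529/((-558/326)))**2 = (-529/((-558*1/326)))**2 = (-529/(-279/163))**2 = (-529*(-163/279))**2 = (86227/279)**2 = 7435095529/77841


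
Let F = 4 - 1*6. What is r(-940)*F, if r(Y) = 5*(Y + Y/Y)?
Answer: 9390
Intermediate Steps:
r(Y) = 5 + 5*Y (r(Y) = 5*(Y + 1) = 5*(1 + Y) = 5 + 5*Y)
F = -2 (F = 4 - 6 = -2)
r(-940)*F = (5 + 5*(-940))*(-2) = (5 - 4700)*(-2) = -4695*(-2) = 9390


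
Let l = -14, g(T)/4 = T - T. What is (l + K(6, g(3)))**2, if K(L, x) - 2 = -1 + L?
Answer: 49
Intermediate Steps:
g(T) = 0 (g(T) = 4*(T - T) = 4*0 = 0)
K(L, x) = 1 + L (K(L, x) = 2 + (-1 + L) = 1 + L)
(l + K(6, g(3)))**2 = (-14 + (1 + 6))**2 = (-14 + 7)**2 = (-7)**2 = 49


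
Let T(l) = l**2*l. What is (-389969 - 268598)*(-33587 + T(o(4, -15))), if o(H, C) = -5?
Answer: 22201610704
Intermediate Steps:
T(l) = l**3
(-389969 - 268598)*(-33587 + T(o(4, -15))) = (-389969 - 268598)*(-33587 + (-5)**3) = -658567*(-33587 - 125) = -658567*(-33712) = 22201610704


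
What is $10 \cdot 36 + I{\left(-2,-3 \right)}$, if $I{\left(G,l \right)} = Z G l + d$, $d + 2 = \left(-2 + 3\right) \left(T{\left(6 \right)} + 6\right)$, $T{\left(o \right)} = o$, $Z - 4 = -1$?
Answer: $388$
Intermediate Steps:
$Z = 3$ ($Z = 4 - 1 = 3$)
$d = 10$ ($d = -2 + \left(-2 + 3\right) \left(6 + 6\right) = -2 + 1 \cdot 12 = -2 + 12 = 10$)
$I{\left(G,l \right)} = 10 + 3 G l$ ($I{\left(G,l \right)} = 3 G l + 10 = 10 + 3 G l$)
$10 \cdot 36 + I{\left(-2,-3 \right)} = 10 \cdot 36 + \left(10 + 3 \left(-2\right) \left(-3\right)\right) = 360 + \left(10 + 18\right) = 360 + 28 = 388$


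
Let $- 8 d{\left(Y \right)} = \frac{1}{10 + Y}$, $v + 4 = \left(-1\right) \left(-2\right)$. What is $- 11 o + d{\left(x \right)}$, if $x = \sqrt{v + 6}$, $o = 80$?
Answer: $- \frac{84481}{96} \approx -880.01$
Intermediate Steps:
$v = -2$ ($v = -4 - -2 = -4 + 2 = -2$)
$x = 2$ ($x = \sqrt{-2 + 6} = \sqrt{4} = 2$)
$d{\left(Y \right)} = - \frac{1}{8 \left(10 + Y\right)}$
$- 11 o + d{\left(x \right)} = \left(-11\right) 80 - \frac{1}{80 + 8 \cdot 2} = -880 - \frac{1}{80 + 16} = -880 - \frac{1}{96} = - \frac{84481}{96}$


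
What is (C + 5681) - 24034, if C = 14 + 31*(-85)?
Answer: -20974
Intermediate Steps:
C = -2621 (C = 14 - 2635 = -2621)
(C + 5681) - 24034 = (-2621 + 5681) - 24034 = 3060 - 24034 = -20974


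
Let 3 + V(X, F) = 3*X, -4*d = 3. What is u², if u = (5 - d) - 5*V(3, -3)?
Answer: 9409/16 ≈ 588.06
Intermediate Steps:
d = -¾ (d = -¼*3 = -¾ ≈ -0.75000)
V(X, F) = -3 + 3*X
u = -97/4 (u = (5 - 1*(-¾)) - 5*(-3 + 3*3) = (5 + ¾) - 5*(-3 + 9) = 23/4 - 5*6 = 23/4 - 30 = -97/4 ≈ -24.250)
u² = (-97/4)² = 9409/16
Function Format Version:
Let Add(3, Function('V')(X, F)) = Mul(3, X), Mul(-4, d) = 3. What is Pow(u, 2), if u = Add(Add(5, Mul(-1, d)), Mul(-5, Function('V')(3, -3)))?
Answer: Rational(9409, 16) ≈ 588.06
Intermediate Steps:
d = Rational(-3, 4) (d = Mul(Rational(-1, 4), 3) = Rational(-3, 4) ≈ -0.75000)
Function('V')(X, F) = Add(-3, Mul(3, X))
u = Rational(-97, 4) (u = Add(Add(5, Mul(-1, Rational(-3, 4))), Mul(-5, Add(-3, Mul(3, 3)))) = Add(Add(5, Rational(3, 4)), Mul(-5, Add(-3, 9))) = Add(Rational(23, 4), Mul(-5, 6)) = Add(Rational(23, 4), -30) = Rational(-97, 4) ≈ -24.250)
Pow(u, 2) = Pow(Rational(-97, 4), 2) = Rational(9409, 16)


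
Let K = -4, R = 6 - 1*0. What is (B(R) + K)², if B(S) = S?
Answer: 4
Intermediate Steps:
R = 6 (R = 6 + 0 = 6)
(B(R) + K)² = (6 - 4)² = 2² = 4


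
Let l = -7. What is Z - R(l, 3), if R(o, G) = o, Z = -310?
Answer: -303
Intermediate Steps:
Z - R(l, 3) = -310 - 1*(-7) = -310 + 7 = -303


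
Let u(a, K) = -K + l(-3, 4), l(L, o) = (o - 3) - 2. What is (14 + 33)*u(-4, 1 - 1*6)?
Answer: 188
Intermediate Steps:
l(L, o) = -5 + o (l(L, o) = (-3 + o) - 2 = -5 + o)
u(a, K) = -1 - K (u(a, K) = -K + (-5 + 4) = -K - 1 = -1 - K)
(14 + 33)*u(-4, 1 - 1*6) = (14 + 33)*(-1 - (1 - 1*6)) = 47*(-1 - (1 - 6)) = 47*(-1 - 1*(-5)) = 47*(-1 + 5) = 47*4 = 188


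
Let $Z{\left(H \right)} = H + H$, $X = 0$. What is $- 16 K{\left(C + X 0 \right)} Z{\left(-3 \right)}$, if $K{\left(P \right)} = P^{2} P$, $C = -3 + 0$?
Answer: $-2592$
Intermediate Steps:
$C = -3$
$Z{\left(H \right)} = 2 H$
$K{\left(P \right)} = P^{3}$
$- 16 K{\left(C + X 0 \right)} Z{\left(-3 \right)} = - 16 \left(-3 + 0 \cdot 0\right)^{3} \cdot 2 \left(-3\right) = - 16 \left(-3 + 0\right)^{3} \left(-6\right) = - 16 \left(-3\right)^{3} \left(-6\right) = \left(-16\right) \left(-27\right) \left(-6\right) = 432 \left(-6\right) = -2592$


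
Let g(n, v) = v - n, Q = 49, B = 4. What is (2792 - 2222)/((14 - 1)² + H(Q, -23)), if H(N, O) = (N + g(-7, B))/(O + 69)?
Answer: 13110/3917 ≈ 3.3470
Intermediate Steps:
H(N, O) = (11 + N)/(69 + O) (H(N, O) = (N + (4 - 1*(-7)))/(O + 69) = (N + (4 + 7))/(69 + O) = (N + 11)/(69 + O) = (11 + N)/(69 + O))
(2792 - 2222)/((14 - 1)² + H(Q, -23)) = (2792 - 2222)/((14 - 1)² + (11 + 49)/(69 - 23)) = 570/(13² + 60/46) = 570/(169 + (1/46)*60) = 570/(169 + 30/23) = 570/(3917/23) = 570*(23/3917) = 13110/3917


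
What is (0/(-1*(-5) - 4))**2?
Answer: 0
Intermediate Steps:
(0/(-1*(-5) - 4))**2 = (0/(5 - 4))**2 = (0/1)**2 = (0*1)**2 = 0**2 = 0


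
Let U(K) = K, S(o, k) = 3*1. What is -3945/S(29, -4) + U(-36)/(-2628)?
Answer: -95994/73 ≈ -1315.0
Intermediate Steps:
S(o, k) = 3
-3945/S(29, -4) + U(-36)/(-2628) = -3945/3 - 36/(-2628) = -3945*1/3 - 36*(-1/2628) = -1315 + 1/73 = -95994/73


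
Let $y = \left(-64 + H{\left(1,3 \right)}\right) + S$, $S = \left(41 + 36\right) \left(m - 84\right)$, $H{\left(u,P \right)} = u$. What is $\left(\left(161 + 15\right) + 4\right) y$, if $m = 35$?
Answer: $-690480$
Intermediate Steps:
$S = -3773$ ($S = \left(41 + 36\right) \left(35 - 84\right) = 77 \left(-49\right) = -3773$)
$y = -3836$ ($y = \left(-64 + 1\right) - 3773 = -63 - 3773 = -3836$)
$\left(\left(161 + 15\right) + 4\right) y = \left(\left(161 + 15\right) + 4\right) \left(-3836\right) = \left(176 + 4\right) \left(-3836\right) = 180 \left(-3836\right) = -690480$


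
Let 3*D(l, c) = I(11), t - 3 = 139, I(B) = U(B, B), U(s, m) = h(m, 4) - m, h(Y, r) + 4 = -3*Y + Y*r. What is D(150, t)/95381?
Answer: -4/286143 ≈ -1.3979e-5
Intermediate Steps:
h(Y, r) = -4 - 3*Y + Y*r (h(Y, r) = -4 + (-3*Y + Y*r) = -4 - 3*Y + Y*r)
U(s, m) = -4 (U(s, m) = (-4 - 3*m + m*4) - m = (-4 - 3*m + 4*m) - m = (-4 + m) - m = -4)
I(B) = -4
t = 142 (t = 3 + 139 = 142)
D(l, c) = -4/3 (D(l, c) = (⅓)*(-4) = -4/3)
D(150, t)/95381 = -4/3/95381 = -4/3*1/95381 = -4/286143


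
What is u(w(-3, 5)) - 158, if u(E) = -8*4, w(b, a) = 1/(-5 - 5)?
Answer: -190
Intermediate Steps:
w(b, a) = -⅒ (w(b, a) = 1/(-10) = -⅒)
u(E) = -32
u(w(-3, 5)) - 158 = -32 - 158 = -190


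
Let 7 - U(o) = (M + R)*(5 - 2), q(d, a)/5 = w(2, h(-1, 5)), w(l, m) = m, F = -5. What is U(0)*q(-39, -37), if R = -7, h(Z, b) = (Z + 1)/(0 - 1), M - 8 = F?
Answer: 0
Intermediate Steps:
M = 3 (M = 8 - 5 = 3)
h(Z, b) = -1 - Z (h(Z, b) = (1 + Z)/(-1) = (1 + Z)*(-1) = -1 - Z)
q(d, a) = 0 (q(d, a) = 5*(-1 - 1*(-1)) = 5*(-1 + 1) = 5*0 = 0)
U(o) = 19 (U(o) = 7 - (3 - 7)*(5 - 2) = 7 - (-4)*3 = 7 - 1*(-12) = 7 + 12 = 19)
U(0)*q(-39, -37) = 19*0 = 0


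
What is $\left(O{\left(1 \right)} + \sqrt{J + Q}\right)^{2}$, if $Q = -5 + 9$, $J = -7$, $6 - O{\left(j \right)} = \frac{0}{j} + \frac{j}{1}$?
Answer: $\left(5 + i \sqrt{3}\right)^{2} \approx 22.0 + 17.32 i$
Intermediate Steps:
$O{\left(j \right)} = 6 - j$ ($O{\left(j \right)} = 6 - \left(\frac{0}{j} + \frac{j}{1}\right) = 6 - \left(0 + j 1\right) = 6 - \left(0 + j\right) = 6 - j$)
$Q = 4$
$\left(O{\left(1 \right)} + \sqrt{J + Q}\right)^{2} = \left(\left(6 - 1\right) + \sqrt{-7 + 4}\right)^{2} = \left(\left(6 - 1\right) + \sqrt{-3}\right)^{2} = \left(5 + i \sqrt{3}\right)^{2}$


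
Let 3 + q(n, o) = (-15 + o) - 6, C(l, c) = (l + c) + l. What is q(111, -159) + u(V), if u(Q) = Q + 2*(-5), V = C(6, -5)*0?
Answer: -193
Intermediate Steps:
C(l, c) = c + 2*l (C(l, c) = (c + l) + l = c + 2*l)
q(n, o) = -24 + o (q(n, o) = -3 + ((-15 + o) - 6) = -3 + (-21 + o) = -24 + o)
V = 0 (V = (-5 + 2*6)*0 = (-5 + 12)*0 = 7*0 = 0)
u(Q) = -10 + Q (u(Q) = Q - 10 = -10 + Q)
q(111, -159) + u(V) = (-24 - 159) + (-10 + 0) = -183 - 10 = -193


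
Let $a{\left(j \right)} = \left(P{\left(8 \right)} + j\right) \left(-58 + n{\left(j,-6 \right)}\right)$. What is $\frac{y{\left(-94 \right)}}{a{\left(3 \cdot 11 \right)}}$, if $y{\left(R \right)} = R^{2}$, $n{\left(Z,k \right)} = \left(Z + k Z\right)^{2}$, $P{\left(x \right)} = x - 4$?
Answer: $\frac{8836}{1005179} \approx 0.0087905$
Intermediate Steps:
$P{\left(x \right)} = -4 + x$
$n{\left(Z,k \right)} = \left(Z + Z k\right)^{2}$
$a{\left(j \right)} = \left(-58 + 25 j^{2}\right) \left(4 + j\right)$ ($a{\left(j \right)} = \left(\left(-4 + 8\right) + j\right) \left(-58 + j^{2} \left(1 - 6\right)^{2}\right) = \left(4 + j\right) \left(-58 + j^{2} \left(-5\right)^{2}\right) = \left(4 + j\right) \left(-58 + j^{2} \cdot 25\right) = \left(4 + j\right) \left(-58 + 25 j^{2}\right) = \left(-58 + 25 j^{2}\right) \left(4 + j\right)$)
$\frac{y{\left(-94 \right)}}{a{\left(3 \cdot 11 \right)}} = \frac{\left(-94\right)^{2}}{-232 - 58 \cdot 3 \cdot 11 + 25 \left(3 \cdot 11\right)^{3} + 100 \left(3 \cdot 11\right)^{2}} = \frac{8836}{-232 - 1914 + 25 \cdot 33^{3} + 100 \cdot 33^{2}} = \frac{8836}{-232 - 1914 + 25 \cdot 35937 + 100 \cdot 1089} = \frac{8836}{-232 - 1914 + 898425 + 108900} = \frac{8836}{1005179}$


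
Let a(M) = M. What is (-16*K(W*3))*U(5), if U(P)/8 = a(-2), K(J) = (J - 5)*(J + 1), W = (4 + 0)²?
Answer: 539392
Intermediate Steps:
W = 16 (W = 4² = 16)
K(J) = (1 + J)*(-5 + J) (K(J) = (-5 + J)*(1 + J) = (1 + J)*(-5 + J))
U(P) = -16 (U(P) = 8*(-2) = -16)
(-16*K(W*3))*U(5) = -16*(-5 + (16*3)² - 64*3)*(-16) = -16*(-5 + 48² - 4*48)*(-16) = -16*(-5 + 2304 - 192)*(-16) = -16*2107*(-16) = -33712*(-16) = 539392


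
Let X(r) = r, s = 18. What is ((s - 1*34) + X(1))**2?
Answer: 225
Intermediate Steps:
((s - 1*34) + X(1))**2 = ((18 - 1*34) + 1)**2 = ((18 - 34) + 1)**2 = (-16 + 1)**2 = (-15)**2 = 225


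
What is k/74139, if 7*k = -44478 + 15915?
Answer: -9521/172991 ≈ -0.055038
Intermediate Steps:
k = -28563/7 (k = (-44478 + 15915)/7 = (1/7)*(-28563) = -28563/7 ≈ -4080.4)
k/74139 = -28563/7/74139 = -28563/7*1/74139 = -9521/172991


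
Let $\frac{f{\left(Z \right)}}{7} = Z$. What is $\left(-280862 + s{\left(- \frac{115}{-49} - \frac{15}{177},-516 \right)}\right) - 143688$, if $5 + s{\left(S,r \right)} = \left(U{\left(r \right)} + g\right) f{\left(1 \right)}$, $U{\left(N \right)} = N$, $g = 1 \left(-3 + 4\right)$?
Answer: $-428160$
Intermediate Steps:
$f{\left(Z \right)} = 7 Z$
$g = 1$ ($g = 1 \cdot 1 = 1$)
$s{\left(S,r \right)} = 2 + 7 r$ ($s{\left(S,r \right)} = -5 + \left(r + 1\right) 7 \cdot 1 = -5 + \left(1 + r\right) 7 = -5 + \left(7 + 7 r\right) = 2 + 7 r$)
$\left(-280862 + s{\left(- \frac{115}{-49} - \frac{15}{177},-516 \right)}\right) - 143688 = \left(-280862 + \left(2 + 7 \left(-516\right)\right)\right) - 143688 = \left(-280862 + \left(2 - 3612\right)\right) - 143688 = \left(-280862 - 3610\right) - 143688 = -284472 - 143688 = -428160$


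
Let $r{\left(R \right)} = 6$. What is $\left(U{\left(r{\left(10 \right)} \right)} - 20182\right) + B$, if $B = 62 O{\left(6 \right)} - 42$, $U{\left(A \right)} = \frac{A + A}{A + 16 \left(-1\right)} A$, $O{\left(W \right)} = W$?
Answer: $- \frac{99296}{5} \approx -19859.0$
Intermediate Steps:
$U{\left(A \right)} = \frac{2 A^{2}}{-16 + A}$ ($U{\left(A \right)} = \frac{2 A}{A - 16} A = \frac{2 A}{-16 + A} A = \frac{2 A^{2}}{-16 + A}$)
$B = 330$ ($B = 62 \cdot 6 - 42 = 372 - 42 = 330$)
$\left(U{\left(r{\left(10 \right)} \right)} - 20182\right) + B = \left(\frac{2 \cdot 6^{2}}{-16 + 6} - 20182\right) + 330 = \left(2 \cdot 36 \frac{1}{-10} - 20182\right) + 330 = \left(2 \cdot 36 \left(- \frac{1}{10}\right) - 20182\right) + 330 = \left(- \frac{36}{5} - 20182\right) + 330 = - \frac{100946}{5} + 330 = - \frac{99296}{5}$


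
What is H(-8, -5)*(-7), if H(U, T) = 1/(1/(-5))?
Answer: 35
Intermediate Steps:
H(U, T) = -5 (H(U, T) = 1/(-1/5) = -5)
H(-8, -5)*(-7) = -5*(-7) = 35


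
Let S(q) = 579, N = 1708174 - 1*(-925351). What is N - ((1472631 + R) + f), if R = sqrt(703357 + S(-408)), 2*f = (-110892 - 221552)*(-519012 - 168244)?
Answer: -114235905938 - 8*sqrt(10999) ≈ -1.1424e+11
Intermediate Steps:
f = 114237066832 (f = ((-110892 - 221552)*(-519012 - 168244))/2 = (-332444*(-687256))/2 = (1/2)*228474133664 = 114237066832)
N = 2633525 (N = 1708174 + 925351 = 2633525)
R = 8*sqrt(10999) (R = sqrt(703357 + 579) = sqrt(703936) = 8*sqrt(10999) ≈ 839.01)
N - ((1472631 + R) + f) = 2633525 - ((1472631 + 8*sqrt(10999)) + 114237066832) = 2633525 - (114238539463 + 8*sqrt(10999)) = 2633525 + (-114238539463 - 8*sqrt(10999)) = -114235905938 - 8*sqrt(10999)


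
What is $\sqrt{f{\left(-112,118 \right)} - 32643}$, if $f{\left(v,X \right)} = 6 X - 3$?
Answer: $i \sqrt{31938} \approx 178.71 i$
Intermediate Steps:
$f{\left(v,X \right)} = -3 + 6 X$
$\sqrt{f{\left(-112,118 \right)} - 32643} = \sqrt{\left(-3 + 6 \cdot 118\right) - 32643} = \sqrt{\left(-3 + 708\right) - 32643} = \sqrt{705 - 32643} = \sqrt{-31938} = i \sqrt{31938}$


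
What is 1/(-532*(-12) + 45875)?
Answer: 1/52259 ≈ 1.9135e-5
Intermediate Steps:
1/(-532*(-12) + 45875) = 1/(6384 + 45875) = 1/52259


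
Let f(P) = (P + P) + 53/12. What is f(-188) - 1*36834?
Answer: -446467/12 ≈ -37206.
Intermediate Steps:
f(P) = 53/12 + 2*P (f(P) = 2*P + 53*(1/12) = 2*P + 53/12 = 53/12 + 2*P)
f(-188) - 1*36834 = (53/12 + 2*(-188)) - 1*36834 = (53/12 - 376) - 36834 = -4459/12 - 36834 = -446467/12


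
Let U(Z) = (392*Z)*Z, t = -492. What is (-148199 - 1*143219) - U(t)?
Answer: -95180506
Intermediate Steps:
U(Z) = 392*Z²
(-148199 - 1*143219) - U(t) = (-148199 - 1*143219) - 392*(-492)² = (-148199 - 143219) - 392*242064 = -291418 - 1*94889088 = -291418 - 94889088 = -95180506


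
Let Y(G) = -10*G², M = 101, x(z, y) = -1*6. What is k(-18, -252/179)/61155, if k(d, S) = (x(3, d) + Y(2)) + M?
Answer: 11/12231 ≈ 0.00089935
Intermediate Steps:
x(z, y) = -6
k(d, S) = 55 (k(d, S) = (-6 - 10*2²) + 101 = (-6 - 10*4) + 101 = (-6 - 40) + 101 = -46 + 101 = 55)
k(-18, -252/179)/61155 = 55/61155 = 55*(1/61155) = 11/12231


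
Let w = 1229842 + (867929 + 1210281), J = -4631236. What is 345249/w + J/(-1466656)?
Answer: 17353871743/5319927976 ≈ 3.2621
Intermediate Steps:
w = 3308052 (w = 1229842 + 2078210 = 3308052)
345249/w + J/(-1466656) = 345249/3308052 - 4631236/(-1466656) = 345249*(1/3308052) - 4631236*(-1/1466656) = 6057/58036 + 1157809/366664 = 17353871743/5319927976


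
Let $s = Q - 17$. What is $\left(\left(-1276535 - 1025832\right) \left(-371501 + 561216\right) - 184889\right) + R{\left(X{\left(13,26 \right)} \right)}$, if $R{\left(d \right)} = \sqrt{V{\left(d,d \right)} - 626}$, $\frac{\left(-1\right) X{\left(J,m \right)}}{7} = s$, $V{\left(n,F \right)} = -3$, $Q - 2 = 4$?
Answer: $-436793740294 + i \sqrt{629} \approx -4.3679 \cdot 10^{11} + 25.08 i$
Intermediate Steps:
$Q = 6$ ($Q = 2 + 4 = 6$)
$s = -11$ ($s = 6 - 17 = -11$)
$X{\left(J,m \right)} = 77$ ($X{\left(J,m \right)} = \left(-7\right) \left(-11\right) = 77$)
$R{\left(d \right)} = i \sqrt{629}$ ($R{\left(d \right)} = \sqrt{-3 - 626} = \sqrt{-629} = i \sqrt{629}$)
$\left(\left(-1276535 - 1025832\right) \left(-371501 + 561216\right) - 184889\right) + R{\left(X{\left(13,26 \right)} \right)} = \left(\left(-1276535 - 1025832\right) \left(-371501 + 561216\right) - 184889\right) + i \sqrt{629} = \left(\left(-2302367\right) 189715 - 184889\right) + i \sqrt{629} = \left(-436793555405 - 184889\right) + i \sqrt{629} = -436793740294 + i \sqrt{629}$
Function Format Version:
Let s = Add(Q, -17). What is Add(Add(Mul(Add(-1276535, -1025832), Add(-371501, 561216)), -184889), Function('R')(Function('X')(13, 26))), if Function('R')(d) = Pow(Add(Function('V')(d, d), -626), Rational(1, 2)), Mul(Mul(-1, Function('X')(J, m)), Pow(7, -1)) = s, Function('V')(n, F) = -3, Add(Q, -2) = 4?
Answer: Add(-436793740294, Mul(I, Pow(629, Rational(1, 2)))) ≈ Add(-4.3679e+11, Mul(25.080, I))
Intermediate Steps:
Q = 6 (Q = Add(2, 4) = 6)
s = -11 (s = Add(6, -17) = -11)
Function('X')(J, m) = 77 (Function('X')(J, m) = Mul(-7, -11) = 77)
Function('R')(d) = Mul(I, Pow(629, Rational(1, 2))) (Function('R')(d) = Pow(Add(-3, -626), Rational(1, 2)) = Pow(-629, Rational(1, 2)) = Mul(I, Pow(629, Rational(1, 2))))
Add(Add(Mul(Add(-1276535, -1025832), Add(-371501, 561216)), -184889), Function('R')(Function('X')(13, 26))) = Add(Add(Mul(Add(-1276535, -1025832), Add(-371501, 561216)), -184889), Mul(I, Pow(629, Rational(1, 2)))) = Add(Add(Mul(-2302367, 189715), -184889), Mul(I, Pow(629, Rational(1, 2)))) = Add(Add(-436793555405, -184889), Mul(I, Pow(629, Rational(1, 2)))) = Add(-436793740294, Mul(I, Pow(629, Rational(1, 2))))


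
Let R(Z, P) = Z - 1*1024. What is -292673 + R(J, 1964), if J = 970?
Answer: -292727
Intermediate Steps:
R(Z, P) = -1024 + Z (R(Z, P) = Z - 1024 = -1024 + Z)
-292673 + R(J, 1964) = -292673 + (-1024 + 970) = -292673 - 54 = -292727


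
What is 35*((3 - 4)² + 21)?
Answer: 770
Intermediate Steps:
35*((3 - 4)² + 21) = 35*((-1)² + 21) = 35*(1 + 21) = 35*22 = 770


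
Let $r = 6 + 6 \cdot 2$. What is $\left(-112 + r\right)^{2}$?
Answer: $8836$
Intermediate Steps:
$r = 18$ ($r = 6 + 12 = 18$)
$\left(-112 + r\right)^{2} = \left(-112 + 18\right)^{2} = \left(-94\right)^{2} = 8836$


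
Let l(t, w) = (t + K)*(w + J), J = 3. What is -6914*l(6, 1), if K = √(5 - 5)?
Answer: -165936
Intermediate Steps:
K = 0 (K = √0 = 0)
l(t, w) = t*(3 + w) (l(t, w) = (t + 0)*(w + 3) = t*(3 + w))
-6914*l(6, 1) = -41484*(3 + 1) = -41484*4 = -6914*24 = -165936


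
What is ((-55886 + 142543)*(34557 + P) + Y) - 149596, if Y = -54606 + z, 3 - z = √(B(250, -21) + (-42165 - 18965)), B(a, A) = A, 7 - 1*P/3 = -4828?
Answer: 4251361535 - I*√61151 ≈ 4.2514e+9 - 247.29*I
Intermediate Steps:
P = 14505 (P = 21 - 3*(-4828) = 21 + 14484 = 14505)
z = 3 - I*√61151 (z = 3 - √(-21 + (-42165 - 18965)) = 3 - √(-21 - 61130) = 3 - √(-61151) = 3 - I*√61151 ≈ 3.0 - 247.29*I)
Y = -54603 - I*√61151 (Y = -54606 + (3 - I*√61151) = -54603 - I*√61151 ≈ -54603.0 - 247.29*I)
((-55886 + 142543)*(34557 + P) + Y) - 149596 = ((-55886 + 142543)*(34557 + 14505) + (-54603 - I*√61151)) - 149596 = (86657*49062 + (-54603 - I*√61151)) - 149596 = (4251565734 + (-54603 - I*√61151)) - 149596 = (4251511131 - I*√61151) - 149596 = 4251361535 - I*√61151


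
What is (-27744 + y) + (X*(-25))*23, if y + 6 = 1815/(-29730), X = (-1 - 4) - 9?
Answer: -39045521/1982 ≈ -19700.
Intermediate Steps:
X = -14 (X = -5 - 9 = -14)
y = -12013/1982 (y = -6 + 1815/(-29730) = -6 + 1815*(-1/29730) = -6 - 121/1982 = -12013/1982 ≈ -6.0611)
(-27744 + y) + (X*(-25))*23 = (-27744 - 12013/1982) - 14*(-25)*23 = -55000621/1982 + 350*23 = -55000621/1982 + 8050 = -39045521/1982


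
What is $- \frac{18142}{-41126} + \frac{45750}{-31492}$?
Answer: $- \frac{327546659}{323784998} \approx -1.0116$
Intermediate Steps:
$- \frac{18142}{-41126} + \frac{45750}{-31492} = \left(-18142\right) \left(- \frac{1}{41126}\right) + 45750 \left(- \frac{1}{31492}\right) = \frac{9071}{20563} - \frac{22875}{15746} = - \frac{327546659}{323784998}$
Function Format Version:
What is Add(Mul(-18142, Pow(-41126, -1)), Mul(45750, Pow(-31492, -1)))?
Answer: Rational(-327546659, 323784998) ≈ -1.0116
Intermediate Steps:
Add(Mul(-18142, Pow(-41126, -1)), Mul(45750, Pow(-31492, -1))) = Add(Mul(-18142, Rational(-1, 41126)), Mul(45750, Rational(-1, 31492))) = Add(Rational(9071, 20563), Rational(-22875, 15746)) = Rational(-327546659, 323784998)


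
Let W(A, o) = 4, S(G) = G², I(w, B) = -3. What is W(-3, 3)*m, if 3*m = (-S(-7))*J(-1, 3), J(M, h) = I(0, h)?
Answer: 196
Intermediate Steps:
J(M, h) = -3
m = 49 (m = (-1*(-7)²*(-3))/3 = (-1*49*(-3))/3 = (-49*(-3))/3 = (⅓)*147 = 49)
W(-3, 3)*m = 4*49 = 196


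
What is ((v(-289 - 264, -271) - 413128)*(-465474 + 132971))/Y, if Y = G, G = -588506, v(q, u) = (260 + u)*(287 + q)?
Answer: -4011570459/17309 ≈ -2.3176e+5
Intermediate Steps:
Y = -588506
((v(-289 - 264, -271) - 413128)*(-465474 + 132971))/Y = (((74620 + 260*(-289 - 264) + 287*(-271) + (-289 - 264)*(-271)) - 413128)*(-465474 + 132971))/(-588506) = (((74620 + 260*(-553) - 77777 - 553*(-271)) - 413128)*(-332503))*(-1/588506) = (((74620 - 143780 - 77777 + 149863) - 413128)*(-332503))*(-1/588506) = ((2926 - 413128)*(-332503))*(-1/588506) = -410202*(-332503)*(-1/588506) = 136393395606*(-1/588506) = -4011570459/17309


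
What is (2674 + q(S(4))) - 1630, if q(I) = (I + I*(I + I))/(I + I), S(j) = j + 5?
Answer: 2107/2 ≈ 1053.5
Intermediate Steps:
S(j) = 5 + j
q(I) = (I + 2*I**2)/(2*I) (q(I) = (I + I*(2*I))/((2*I)) = (I + 2*I**2)*(1/(2*I)) = (I + 2*I**2)/(2*I))
(2674 + q(S(4))) - 1630 = (2674 + (1/2 + (5 + 4))) - 1630 = (2674 + (1/2 + 9)) - 1630 = (2674 + 19/2) - 1630 = 5367/2 - 1630 = 2107/2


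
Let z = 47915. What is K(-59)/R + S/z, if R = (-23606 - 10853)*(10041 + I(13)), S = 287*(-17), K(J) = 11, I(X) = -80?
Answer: -239242606298/2349519547655 ≈ -0.10183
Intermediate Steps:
S = -4879
R = -343246099 (R = (-23606 - 10853)*(10041 - 80) = -34459*9961 = -343246099)
K(-59)/R + S/z = 11/(-343246099) - 4879/47915 = 11*(-1/343246099) - 4879*1/47915 = -11/343246099 - 697/6845 = -239242606298/2349519547655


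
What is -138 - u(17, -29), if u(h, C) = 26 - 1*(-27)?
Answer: -191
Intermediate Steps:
u(h, C) = 53 (u(h, C) = 26 + 27 = 53)
-138 - u(17, -29) = -138 - 1*53 = -138 - 53 = -191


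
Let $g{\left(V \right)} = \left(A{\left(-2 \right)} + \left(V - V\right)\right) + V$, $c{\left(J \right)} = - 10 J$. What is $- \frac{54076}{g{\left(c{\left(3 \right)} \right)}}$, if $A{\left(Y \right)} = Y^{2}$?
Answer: $\frac{27038}{13} \approx 2079.8$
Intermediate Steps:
$g{\left(V \right)} = 4 + V$ ($g{\left(V \right)} = \left(\left(-2\right)^{2} + \left(V - V\right)\right) + V = \left(4 + 0\right) + V = 4 + V$)
$- \frac{54076}{g{\left(c{\left(3 \right)} \right)}} = - \frac{54076}{4 - 30} = - \frac{54076}{-26} = \left(-54076\right) \left(- \frac{1}{26}\right) = \frac{27038}{13}$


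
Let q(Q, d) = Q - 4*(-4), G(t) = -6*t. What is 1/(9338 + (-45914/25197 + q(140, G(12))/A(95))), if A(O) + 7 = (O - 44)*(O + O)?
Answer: 243982551/2277868406708 ≈ 0.00010711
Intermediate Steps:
q(Q, d) = 16 + Q (q(Q, d) = Q + 16 = 16 + Q)
A(O) = -7 + 2*O*(-44 + O) (A(O) = -7 + (O - 44)*(O + O) = -7 + (-44 + O)*(2*O) = -7 + 2*O*(-44 + O))
1/(9338 + (-45914/25197 + q(140, G(12))/A(95))) = 1/(9338 + (-45914/25197 + (16 + 140)/(-7 - 88*95 + 2*95**2))) = 1/(9338 + (-45914*1/25197 + 156/(-7 - 8360 + 2*9025))) = 1/(9338 + (-45914/25197 + 156/(-7 - 8360 + 18050))) = 1/(9338 + (-45914/25197 + 156/9683)) = 1/(9338 - 440654530/243982551) = 1/(2277868406708/243982551) = 243982551/2277868406708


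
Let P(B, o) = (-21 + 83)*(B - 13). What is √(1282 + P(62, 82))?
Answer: 12*√30 ≈ 65.727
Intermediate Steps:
P(B, o) = -806 + 62*B (P(B, o) = 62*(-13 + B) = -806 + 62*B)
√(1282 + P(62, 82)) = √(1282 + (-806 + 62*62)) = √(1282 + (-806 + 3844)) = √(1282 + 3038) = √4320 = 12*√30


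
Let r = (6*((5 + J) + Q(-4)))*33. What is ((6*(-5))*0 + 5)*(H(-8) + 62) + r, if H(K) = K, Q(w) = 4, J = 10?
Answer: 4032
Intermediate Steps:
r = 3762 (r = (6*((5 + 10) + 4))*33 = (6*(15 + 4))*33 = (6*19)*33 = 114*33 = 3762)
((6*(-5))*0 + 5)*(H(-8) + 62) + r = ((6*(-5))*0 + 5)*(-8 + 62) + 3762 = (-30*0 + 5)*54 + 3762 = (0 + 5)*54 + 3762 = 5*54 + 3762 = 270 + 3762 = 4032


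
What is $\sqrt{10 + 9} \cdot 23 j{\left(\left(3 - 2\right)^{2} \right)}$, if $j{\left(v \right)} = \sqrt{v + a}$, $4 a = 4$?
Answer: $23 \sqrt{38} \approx 141.78$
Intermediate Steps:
$a = 1$ ($a = \frac{1}{4} \cdot 4 = 1$)
$j{\left(v \right)} = \sqrt{1 + v}$ ($j{\left(v \right)} = \sqrt{v + 1} = \sqrt{1 + v}$)
$\sqrt{10 + 9} \cdot 23 j{\left(\left(3 - 2\right)^{2} \right)} = \sqrt{10 + 9} \cdot 23 \sqrt{1 + \left(3 - 2\right)^{2}} = \sqrt{19} \cdot 23 \sqrt{1 + 1^{2}} = 23 \sqrt{19} \sqrt{1 + 1} = 23 \sqrt{19} \sqrt{2} = 23 \sqrt{38}$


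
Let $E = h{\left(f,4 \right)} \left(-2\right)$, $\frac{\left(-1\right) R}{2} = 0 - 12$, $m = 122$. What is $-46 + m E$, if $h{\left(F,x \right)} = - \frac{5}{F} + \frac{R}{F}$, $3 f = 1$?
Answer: $-13954$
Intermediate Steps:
$f = \frac{1}{3}$ ($f = \frac{1}{3} \cdot 1 = \frac{1}{3} \approx 0.33333$)
$R = 24$ ($R = - 2 \left(0 - 12\right) = \left(-2\right) \left(-12\right) = 24$)
$h{\left(F,x \right)} = \frac{19}{F}$ ($h{\left(F,x \right)} = - \frac{5}{F} + \frac{24}{F} = \frac{19}{F}$)
$E = -114$ ($E = 19 \frac{1}{\frac{1}{3}} \left(-2\right) = 19 \cdot 3 \left(-2\right) = 57 \left(-2\right) = -114$)
$-46 + m E = -46 + 122 \left(-114\right) = -46 - 13908 = -13954$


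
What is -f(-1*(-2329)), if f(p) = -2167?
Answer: 2167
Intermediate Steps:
-f(-1*(-2329)) = -1*(-2167) = 2167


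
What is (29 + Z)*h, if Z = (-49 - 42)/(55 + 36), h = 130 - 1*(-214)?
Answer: 9632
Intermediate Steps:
h = 344 (h = 130 + 214 = 344)
Z = -1 (Z = -91/91 = -91*1/91 = -1)
(29 + Z)*h = (29 - 1)*344 = 28*344 = 9632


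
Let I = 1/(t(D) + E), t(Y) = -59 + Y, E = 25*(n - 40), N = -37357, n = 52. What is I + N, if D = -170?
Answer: -2652346/71 ≈ -37357.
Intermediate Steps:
E = 300 (E = 25*(52 - 40) = 25*12 = 300)
I = 1/71 (I = 1/((-59 - 170) + 300) = 1/(-229 + 300) = 1/71 ≈ 0.014085)
I + N = 1/71 - 37357 = -2652346/71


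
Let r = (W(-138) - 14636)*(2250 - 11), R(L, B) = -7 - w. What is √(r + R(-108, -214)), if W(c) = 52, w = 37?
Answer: 6*I*√907045 ≈ 5714.3*I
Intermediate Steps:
R(L, B) = -44 (R(L, B) = -7 - 1*37 = -7 - 37 = -44)
r = -32653576 (r = (52 - 14636)*(2250 - 11) = -14584*2239 = -32653576)
√(r + R(-108, -214)) = √(-32653576 - 44) = √(-32653620) = 6*I*√907045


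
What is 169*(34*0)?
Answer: 0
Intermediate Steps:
169*(34*0) = 169*0 = 0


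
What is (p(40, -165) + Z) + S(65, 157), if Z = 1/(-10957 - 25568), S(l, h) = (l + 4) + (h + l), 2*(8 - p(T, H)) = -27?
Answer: 22828123/73050 ≈ 312.50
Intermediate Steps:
p(T, H) = 43/2 (p(T, H) = 8 - 1/2*(-27) = 8 + 27/2 = 43/2)
S(l, h) = 4 + h + 2*l (S(l, h) = (4 + l) + (h + l) = 4 + h + 2*l)
Z = -1/36525 (Z = 1/(-36525) = -1/36525 ≈ -2.7378e-5)
(p(40, -165) + Z) + S(65, 157) = (43/2 - 1/36525) + (4 + 157 + 2*65) = 1570573/73050 + (4 + 157 + 130) = 1570573/73050 + 291 = 22828123/73050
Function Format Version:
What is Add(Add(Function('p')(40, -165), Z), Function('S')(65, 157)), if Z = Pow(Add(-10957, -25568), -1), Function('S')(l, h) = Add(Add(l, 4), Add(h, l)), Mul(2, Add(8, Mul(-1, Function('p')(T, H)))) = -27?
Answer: Rational(22828123, 73050) ≈ 312.50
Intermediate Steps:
Function('p')(T, H) = Rational(43, 2) (Function('p')(T, H) = Add(8, Mul(Rational(-1, 2), -27)) = Add(8, Rational(27, 2)) = Rational(43, 2))
Function('S')(l, h) = Add(4, h, Mul(2, l)) (Function('S')(l, h) = Add(Add(4, l), Add(h, l)) = Add(4, h, Mul(2, l)))
Z = Rational(-1, 36525) (Z = Pow(-36525, -1) = Rational(-1, 36525) ≈ -2.7378e-5)
Add(Add(Function('p')(40, -165), Z), Function('S')(65, 157)) = Add(Add(Rational(43, 2), Rational(-1, 36525)), Add(4, 157, Mul(2, 65))) = Add(Rational(1570573, 73050), Add(4, 157, 130)) = Add(Rational(1570573, 73050), 291) = Rational(22828123, 73050)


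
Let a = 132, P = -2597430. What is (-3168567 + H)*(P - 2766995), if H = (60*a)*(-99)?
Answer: 21203678382975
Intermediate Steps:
H = -784080 (H = (60*132)*(-99) = 7920*(-99) = -784080)
(-3168567 + H)*(P - 2766995) = (-3168567 - 784080)*(-2597430 - 2766995) = -3952647*(-5364425) = 21203678382975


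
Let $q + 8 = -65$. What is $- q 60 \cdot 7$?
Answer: $30660$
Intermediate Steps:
$q = -73$ ($q = -8 - 65 = -73$)
$- q 60 \cdot 7 = - \left(-73\right) 60 \cdot 7 = - \left(-4380\right) 7 = \left(-1\right) \left(-30660\right) = 30660$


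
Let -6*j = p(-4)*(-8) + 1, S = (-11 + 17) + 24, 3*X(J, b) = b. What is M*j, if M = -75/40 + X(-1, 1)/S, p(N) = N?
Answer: 7381/720 ≈ 10.251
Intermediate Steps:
X(J, b) = b/3
S = 30 (S = 6 + 24 = 30)
M = -671/360 (M = -75/40 + ((⅓)*1)/30 = -75*1/40 + (⅓)*(1/30) = -15/8 + 1/90 = -671/360 ≈ -1.8639)
j = -11/2 (j = -(-4*(-8) + 1)/6 = -(32 + 1)/6 = -⅙*33 = -11/2 ≈ -5.5000)
M*j = -671/360*(-11/2) = 7381/720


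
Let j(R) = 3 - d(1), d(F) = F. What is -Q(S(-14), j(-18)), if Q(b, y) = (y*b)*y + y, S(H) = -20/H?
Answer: -54/7 ≈ -7.7143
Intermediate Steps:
j(R) = 2 (j(R) = 3 - 1*1 = 3 - 1 = 2)
Q(b, y) = y + b*y**2 (Q(b, y) = (b*y)*y + y = b*y**2 + y = y + b*y**2)
-Q(S(-14), j(-18)) = -2*(1 - 20/(-14)*2) = -2*(1 - 20*(-1/14)*2) = -2*(1 + (10/7)*2) = -2*(1 + 20/7) = -2*27/7 = -1*54/7 = -54/7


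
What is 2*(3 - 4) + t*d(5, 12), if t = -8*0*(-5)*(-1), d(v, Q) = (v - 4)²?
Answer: -2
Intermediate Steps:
d(v, Q) = (-4 + v)²
t = 0 (t = -0*(-1) = -8*0 = 0)
2*(3 - 4) + t*d(5, 12) = 2*(3 - 4) + 0*(-4 + 5)² = 2*(-1) + 0*1² = -2 + 0*1 = -2 + 0 = -2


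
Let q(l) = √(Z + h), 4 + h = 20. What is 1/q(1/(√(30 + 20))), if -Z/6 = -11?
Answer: √82/82 ≈ 0.11043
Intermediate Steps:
h = 16 (h = -4 + 20 = 16)
Z = 66 (Z = -6*(-11) = 66)
q(l) = √82 (q(l) = √(66 + 16) = √82)
1/q(1/(√(30 + 20))) = 1/(√82) = √82/82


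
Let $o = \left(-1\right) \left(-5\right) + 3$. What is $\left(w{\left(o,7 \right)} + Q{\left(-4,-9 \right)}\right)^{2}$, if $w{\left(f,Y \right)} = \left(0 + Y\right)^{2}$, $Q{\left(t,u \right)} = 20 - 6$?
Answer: $3969$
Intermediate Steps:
$Q{\left(t,u \right)} = 14$ ($Q{\left(t,u \right)} = 20 - 6 = 14$)
$o = 8$ ($o = 5 + 3 = 8$)
$w{\left(f,Y \right)} = Y^{2}$
$\left(w{\left(o,7 \right)} + Q{\left(-4,-9 \right)}\right)^{2} = \left(7^{2} + 14\right)^{2} = \left(49 + 14\right)^{2} = 63^{2} = 3969$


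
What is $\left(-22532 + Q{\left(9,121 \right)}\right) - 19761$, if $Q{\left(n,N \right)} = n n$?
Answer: $-42212$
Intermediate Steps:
$Q{\left(n,N \right)} = n^{2}$
$\left(-22532 + Q{\left(9,121 \right)}\right) - 19761 = \left(-22532 + 9^{2}\right) - 19761 = \left(-22532 + 81\right) - 19761 = -22451 - 19761 = -42212$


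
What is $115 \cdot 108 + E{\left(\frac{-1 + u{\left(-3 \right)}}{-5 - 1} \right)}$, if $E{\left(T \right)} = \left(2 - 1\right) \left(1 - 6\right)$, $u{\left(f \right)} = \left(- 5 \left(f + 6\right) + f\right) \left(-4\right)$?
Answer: $12415$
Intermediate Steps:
$u{\left(f \right)} = 120 + 16 f$ ($u{\left(f \right)} = \left(- 5 \left(6 + f\right) + f\right) \left(-4\right) = \left(\left(-30 - 5 f\right) + f\right) \left(-4\right) = \left(-30 - 4 f\right) \left(-4\right) = 120 + 16 f$)
$E{\left(T \right)} = -5$ ($E{\left(T \right)} = 1 \left(-5\right) = -5$)
$115 \cdot 108 + E{\left(\frac{-1 + u{\left(-3 \right)}}{-5 - 1} \right)} = 115 \cdot 108 - 5 = 12420 - 5 = 12415$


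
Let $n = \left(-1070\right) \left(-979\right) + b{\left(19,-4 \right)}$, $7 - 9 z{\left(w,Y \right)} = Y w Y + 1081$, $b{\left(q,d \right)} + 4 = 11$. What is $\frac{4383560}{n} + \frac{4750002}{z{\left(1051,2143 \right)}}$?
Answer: $\frac{21113193283438214}{5056110145821501} \approx 4.1758$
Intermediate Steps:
$b{\left(q,d \right)} = 7$ ($b{\left(q,d \right)} = -4 + 11 = 7$)
$z{\left(w,Y \right)} = - \frac{358}{3} - \frac{w Y^{2}}{9}$ ($z{\left(w,Y \right)} = \frac{7}{9} - \frac{Y w Y + 1081}{9} = \frac{7}{9} - \frac{w Y^{2} + 1081}{9} = \frac{7}{9} - \frac{1081 + w Y^{2}}{9} = \frac{7}{9} - \left(\frac{1081}{9} + \frac{w Y^{2}}{9}\right) = - \frac{358}{3} - \frac{w Y^{2}}{9}$)
$n = 1047537$ ($n = \left(-1070\right) \left(-979\right) + 7 = 1047530 + 7 = 1047537$)
$\frac{4383560}{n} + \frac{4750002}{z{\left(1051,2143 \right)}} = \frac{4383560}{1047537} + \frac{4750002}{- \frac{358}{3} - \frac{1051 \cdot 2143^{2}}{9}} = 4383560 \cdot \frac{1}{1047537} + \frac{4750002}{- \frac{358}{3} - \frac{1051}{9} \cdot 4592449} = \frac{4383560}{1047537} + \frac{4750002}{- \frac{358}{3} - \frac{4826663899}{9}} = \frac{4383560}{1047537} + \frac{4750002}{- \frac{4826664973}{9}} = \frac{4383560}{1047537} + 4750002 \left(- \frac{9}{4826664973}\right) = \frac{4383560}{1047537} - \frac{42750018}{4826664973} = \frac{21113193283438214}{5056110145821501}$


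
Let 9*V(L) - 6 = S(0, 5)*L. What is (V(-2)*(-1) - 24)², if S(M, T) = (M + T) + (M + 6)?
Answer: 40000/81 ≈ 493.83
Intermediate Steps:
S(M, T) = 6 + T + 2*M (S(M, T) = (M + T) + (6 + M) = 6 + T + 2*M)
V(L) = ⅔ + 11*L/9 (V(L) = ⅔ + ((6 + 5 + 2*0)*L)/9 = ⅔ + ((6 + 5 + 0)*L)/9 = ⅔ + (11*L)/9 = ⅔ + 11*L/9)
(V(-2)*(-1) - 24)² = ((⅔ + (11/9)*(-2))*(-1) - 24)² = ((⅔ - 22/9)*(-1) - 24)² = (-16/9*(-1) - 24)² = (16/9 - 24)² = (-200/9)² = 40000/81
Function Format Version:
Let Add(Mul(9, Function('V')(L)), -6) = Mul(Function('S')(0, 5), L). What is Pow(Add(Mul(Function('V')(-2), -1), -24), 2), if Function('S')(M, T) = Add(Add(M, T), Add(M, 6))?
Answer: Rational(40000, 81) ≈ 493.83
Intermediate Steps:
Function('S')(M, T) = Add(6, T, Mul(2, M)) (Function('S')(M, T) = Add(Add(M, T), Add(6, M)) = Add(6, T, Mul(2, M)))
Function('V')(L) = Add(Rational(2, 3), Mul(Rational(11, 9), L)) (Function('V')(L) = Add(Rational(2, 3), Mul(Rational(1, 9), Mul(Add(6, 5, Mul(2, 0)), L))) = Add(Rational(2, 3), Mul(Rational(1, 9), Mul(Add(6, 5, 0), L))) = Add(Rational(2, 3), Mul(Rational(1, 9), Mul(11, L))) = Add(Rational(2, 3), Mul(Rational(11, 9), L)))
Pow(Add(Mul(Function('V')(-2), -1), -24), 2) = Pow(Add(Mul(Add(Rational(2, 3), Mul(Rational(11, 9), -2)), -1), -24), 2) = Pow(Add(Mul(Add(Rational(2, 3), Rational(-22, 9)), -1), -24), 2) = Pow(Add(Mul(Rational(-16, 9), -1), -24), 2) = Pow(Add(Rational(16, 9), -24), 2) = Pow(Rational(-200, 9), 2) = Rational(40000, 81)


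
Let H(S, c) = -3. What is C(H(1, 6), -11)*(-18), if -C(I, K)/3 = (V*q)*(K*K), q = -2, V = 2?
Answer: -26136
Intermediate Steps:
C(I, K) = 12*K² (C(I, K) = -3*2*(-2)*K*K = -(-12)*K² = 12*K²)
C(H(1, 6), -11)*(-18) = (12*(-11)²)*(-18) = (12*121)*(-18) = 1452*(-18) = -26136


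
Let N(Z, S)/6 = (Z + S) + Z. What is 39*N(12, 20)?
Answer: 10296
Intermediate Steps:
N(Z, S) = 6*S + 12*Z (N(Z, S) = 6*((Z + S) + Z) = 6*((S + Z) + Z) = 6*(S + 2*Z) = 6*S + 12*Z)
39*N(12, 20) = 39*(6*20 + 12*12) = 39*(120 + 144) = 39*264 = 10296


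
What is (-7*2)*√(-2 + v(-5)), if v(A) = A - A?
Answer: -14*I*√2 ≈ -19.799*I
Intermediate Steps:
v(A) = 0
(-7*2)*√(-2 + v(-5)) = (-7*2)*√(-2 + 0) = -14*I*√2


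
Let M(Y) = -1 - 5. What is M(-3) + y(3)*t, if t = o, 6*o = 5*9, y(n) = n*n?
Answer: 123/2 ≈ 61.500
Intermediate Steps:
y(n) = n²
o = 15/2 (o = (5*9)/6 = (⅙)*45 = 15/2 ≈ 7.5000)
M(Y) = -6
t = 15/2 ≈ 7.5000
M(-3) + y(3)*t = -6 + 3²*(15/2) = -6 + 9*(15/2) = -6 + 135/2 = 123/2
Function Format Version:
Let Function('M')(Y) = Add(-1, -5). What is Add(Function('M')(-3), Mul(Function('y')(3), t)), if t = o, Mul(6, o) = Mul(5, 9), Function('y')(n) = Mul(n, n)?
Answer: Rational(123, 2) ≈ 61.500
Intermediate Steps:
Function('y')(n) = Pow(n, 2)
o = Rational(15, 2) (o = Mul(Rational(1, 6), Mul(5, 9)) = Mul(Rational(1, 6), 45) = Rational(15, 2) ≈ 7.5000)
Function('M')(Y) = -6
t = Rational(15, 2) ≈ 7.5000
Add(Function('M')(-3), Mul(Function('y')(3), t)) = Add(-6, Mul(Pow(3, 2), Rational(15, 2))) = Add(-6, Mul(9, Rational(15, 2))) = Add(-6, Rational(135, 2)) = Rational(123, 2)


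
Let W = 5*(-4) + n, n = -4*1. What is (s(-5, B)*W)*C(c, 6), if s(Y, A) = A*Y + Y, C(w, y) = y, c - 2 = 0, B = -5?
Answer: -2880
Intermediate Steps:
c = 2 (c = 2 + 0 = 2)
n = -4
s(Y, A) = Y + A*Y
W = -24 (W = 5*(-4) - 4 = -20 - 4 = -24)
(s(-5, B)*W)*C(c, 6) = (-5*(1 - 5)*(-24))*6 = (-5*(-4)*(-24))*6 = (20*(-24))*6 = -480*6 = -2880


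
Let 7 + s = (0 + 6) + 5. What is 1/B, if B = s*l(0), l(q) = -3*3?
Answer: -1/36 ≈ -0.027778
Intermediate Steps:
l(q) = -9
s = 4 (s = -7 + ((0 + 6) + 5) = -7 + (6 + 5) = -7 + 11 = 4)
B = -36 (B = 4*(-9) = -36)
1/B = 1/(-36) = -1/36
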